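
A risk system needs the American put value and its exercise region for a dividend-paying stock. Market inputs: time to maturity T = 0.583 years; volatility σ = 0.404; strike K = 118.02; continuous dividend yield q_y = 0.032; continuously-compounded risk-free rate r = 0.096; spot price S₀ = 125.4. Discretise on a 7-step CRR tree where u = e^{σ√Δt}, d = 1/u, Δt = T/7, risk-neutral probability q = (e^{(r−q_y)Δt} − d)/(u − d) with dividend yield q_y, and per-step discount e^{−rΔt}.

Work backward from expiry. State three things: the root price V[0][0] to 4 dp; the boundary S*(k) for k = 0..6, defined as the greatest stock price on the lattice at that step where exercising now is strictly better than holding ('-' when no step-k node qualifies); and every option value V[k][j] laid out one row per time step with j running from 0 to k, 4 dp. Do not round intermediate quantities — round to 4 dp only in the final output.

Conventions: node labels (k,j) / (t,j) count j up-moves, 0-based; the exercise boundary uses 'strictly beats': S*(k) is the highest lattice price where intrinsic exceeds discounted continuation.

price = 10.0117
boundary = - - - - 78.6606 88.3878 99.3179
tree:
10.0117
14.8672 5.1960
21.4054 8.4053 1.9900
29.6887 13.2604 3.5640 0.4084
39.3594 20.2560 6.3034 0.8133 0.0000
48.0161 29.6322 10.9719 1.6194 0.0000 0.0000
55.7201 39.3594 18.7021 3.2244 0.0000 0.0000 0.0000
62.5763 48.0161 29.6322 6.4204 0.0000 0.0000 0.0000 0.0000

Δt=0.08329, u=1.12366, d=0.88995, q=0.49375, disc=e^(-rΔt)=0.99204
k=7 terminal: V=max(K-S,0) → 62.5763 48.0161 29.6322 6.4204 0.0000 0.0000 0.0000 0.0000
k=6: j=0 S=62.2999 intr=55.7201 cont=54.9460 V=55.7201[EX]; j=1 S=78.6606 intr=39.3594 cont=38.6289 V=39.3594[EX]; j=2 S=99.3179 intr=18.7021 cont=18.0266 V=18.7021[EX]; j=3 S=125.4000 intr=0.0000 cont=3.2244 V=3.2244[hold]; j=4 S=158.3316 intr=0.0000 cont=0.0000 V=0.0000[hold]; j=5 S=199.9114 intr=0.0000 cont=0.0000 V=0.0000[hold]; j=6 S=252.4106 intr=0.0000 cont=0.0000 V=0.0000[hold]  S*(6)=99.3179
k=5: j=0 S=70.0039 intr=48.0161 cont=47.2625 V=48.0161[EX]; j=1 S=88.3878 intr=29.6322 cont=28.9276 V=29.6322[EX]; j=2 S=111.5996 intr=6.4204 cont=10.9719 V=10.9719[hold]; j=3 S=140.9070 intr=0.0000 cont=1.6194 V=1.6194[hold]; j=4 S=177.9109 intr=0.0000 cont=0.0000 V=0.0000[hold]; j=5 S=224.6325 intr=0.0000 cont=0.0000 V=0.0000[hold]  S*(5)=88.3878
k=4: j=0 S=78.6606 intr=39.3594 cont=38.6289 V=39.3594[EX]; j=1 S=99.3179 intr=18.7021 cont=20.2560 V=20.2560[hold]; j=2 S=125.4000 intr=0.0000 cont=6.3034 V=6.3034[hold]; j=3 S=158.3316 intr=0.0000 cont=0.8133 V=0.8133[hold]; j=4 S=199.9114 intr=0.0000 cont=0.0000 V=0.0000[hold]  S*(4)=78.6606
k=3: j=0 S=88.3878 intr=29.6322 cont=29.6887 V=29.6887[hold]; j=1 S=111.5996 intr=6.4204 cont=13.2604 V=13.2604[hold]; j=2 S=140.9070 intr=0.0000 cont=3.5640 V=3.5640[hold]; j=3 S=177.9109 intr=0.0000 cont=0.4084 V=0.4084[hold]  S*(3)=-
k=2: j=0 S=99.3179 intr=18.7021 cont=21.4054 V=21.4054[hold]; j=1 S=125.4000 intr=0.0000 cont=8.4053 V=8.4053[hold]; j=2 S=158.3316 intr=0.0000 cont=1.9900 V=1.9900[hold]  S*(2)=-
k=1: j=0 S=111.5996 intr=6.4204 cont=14.8672 V=14.8672[hold]; j=1 S=140.9070 intr=0.0000 cont=5.1960 V=5.1960[hold]  S*(1)=-
k=0: j=0 S=125.4000 intr=0.0000 cont=10.0117 V=10.0117[hold]  S*(0)=-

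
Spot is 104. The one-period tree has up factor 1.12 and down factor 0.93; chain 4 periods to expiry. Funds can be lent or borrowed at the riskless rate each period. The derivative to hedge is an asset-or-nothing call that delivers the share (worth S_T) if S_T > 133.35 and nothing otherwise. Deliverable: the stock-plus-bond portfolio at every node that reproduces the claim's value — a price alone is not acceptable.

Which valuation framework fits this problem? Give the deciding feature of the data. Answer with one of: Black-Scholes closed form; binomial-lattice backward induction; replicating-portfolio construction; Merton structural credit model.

Key observation: the task asks for the hedge itself — share and bond holdings at every node of the 4-period tree on spot 104 with factors 1.12/0.93 — which is exactly what the replicating-portfolio construction produces.

framework: replicating-portfolio construction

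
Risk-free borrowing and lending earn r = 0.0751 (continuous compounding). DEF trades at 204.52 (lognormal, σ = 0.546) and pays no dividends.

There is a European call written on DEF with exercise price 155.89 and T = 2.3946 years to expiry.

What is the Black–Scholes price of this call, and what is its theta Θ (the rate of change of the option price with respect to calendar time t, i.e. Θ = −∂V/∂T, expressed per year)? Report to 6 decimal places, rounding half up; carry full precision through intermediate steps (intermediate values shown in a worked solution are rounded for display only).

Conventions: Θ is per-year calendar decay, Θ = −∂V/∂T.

σ√T = 0.546·√2.3946 = 0.844907
d₁ = (ln(S/K) + (r+σ²/2)T) / (σ√T) = (ln(204.52/155.89) + (0.0751+0.546²/2)·2.3946) / 0.844907 = (0.271515 + 0.536769) / 0.844907 = 0.956654
d₂ = d₁ − σ√T = 0.956654 − 0.844907 = 0.111746
e^{−rT} = 0.835408
N(d₁) = 0.830629,  N(d₂) = 0.544488
Call price V = S·N(d₁) − K·e^{−rT}·N(d₂) = 169.880239 − 70.909634 = 98.970605
φ(d₁) = (1/√(2π))·e^{−d₁²/2} = 0.252453
Θ = −S·φ(d₁)·σ/(2√T) − r·K·e^{−rT}·N(d₂) = −9.108813 − 5.325313 = -14.434127

price = 98.970605
Θ = -14.434127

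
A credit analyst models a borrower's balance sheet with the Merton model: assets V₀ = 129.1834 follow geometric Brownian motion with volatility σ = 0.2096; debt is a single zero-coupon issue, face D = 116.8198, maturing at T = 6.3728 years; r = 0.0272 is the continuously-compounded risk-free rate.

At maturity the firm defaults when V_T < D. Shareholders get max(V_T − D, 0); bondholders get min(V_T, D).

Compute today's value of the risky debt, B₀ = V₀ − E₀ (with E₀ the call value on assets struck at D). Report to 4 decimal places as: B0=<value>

With assets at 129.1834 and a single debt payment of 116.8198 at 6.3728 years:
d₁ = [ln(V₀/D) + (r + σ²/2)T] / (σ√T)
   = [ln(129.1834/116.8198) + (0.0272 + 0.5·0.2096²)·6.3728] / (0.2096·√6.3728)
   = [0.100601 + 0.313326] / 0.529123 = 0.782288
d₂ = d₁ − σ√T = 0.782288 − 0.529123 = 0.253165
N(d₁) = 0.782977,  N(d₂) = 0.599930,  e^(−rT) = 0.840852
E₀ = V₀·N(d₁) − D·e^(−rT)·N(d₂)
   = 129.1834·0.782977 − 116.8198·0.840852·0.599930 = 42.217709
B₀ = V₀ − E₀ = 129.1834 − 42.217709 = 86.965691

B0=86.9657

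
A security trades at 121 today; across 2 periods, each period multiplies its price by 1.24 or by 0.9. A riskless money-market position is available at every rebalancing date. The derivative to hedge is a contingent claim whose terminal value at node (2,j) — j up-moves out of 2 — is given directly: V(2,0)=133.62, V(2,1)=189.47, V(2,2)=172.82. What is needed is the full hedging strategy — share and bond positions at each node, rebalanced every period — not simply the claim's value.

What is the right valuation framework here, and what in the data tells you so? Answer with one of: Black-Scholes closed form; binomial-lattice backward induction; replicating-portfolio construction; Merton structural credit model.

Key observation: since the answer must list Δ and B at each node of the 1.24/0.9 lattice on 121, the replicating-portfolio method — solving the two-state system at every node — is the one that applies.

framework: replicating-portfolio construction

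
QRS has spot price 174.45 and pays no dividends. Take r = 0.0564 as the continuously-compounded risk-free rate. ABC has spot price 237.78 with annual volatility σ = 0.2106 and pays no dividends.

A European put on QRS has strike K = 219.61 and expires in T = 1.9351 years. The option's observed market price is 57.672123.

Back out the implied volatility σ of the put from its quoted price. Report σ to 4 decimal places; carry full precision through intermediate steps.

At σ = 0.4500 the Black–Scholes value reproduces the quote:
σ√T = 0.45·√1.9351 = 0.625985
d₁ = (ln(S/K) + (r+σ²/2)T) / (σ√T) = (ln(174.45/219.61) + (0.0564+0.45²/2)·1.9351) / 0.625985 = (-0.230215 + 0.305069) / 0.625985 = 0.119577
d₂ = d₁ − σ√T = 0.119577 − 0.625985 = -0.506408
e^{−rT} = 0.896605
N(−d₁) = 0.452409,  N(−d₂) = 0.693715
V = K·e^{−rT}·N(−d₂) − S·N(−d₁) = 136.594896 − 78.922773 = 57.672123 (matching the quote); vega is positive throughout, so no other σ reproduces this price

sigma = 0.4500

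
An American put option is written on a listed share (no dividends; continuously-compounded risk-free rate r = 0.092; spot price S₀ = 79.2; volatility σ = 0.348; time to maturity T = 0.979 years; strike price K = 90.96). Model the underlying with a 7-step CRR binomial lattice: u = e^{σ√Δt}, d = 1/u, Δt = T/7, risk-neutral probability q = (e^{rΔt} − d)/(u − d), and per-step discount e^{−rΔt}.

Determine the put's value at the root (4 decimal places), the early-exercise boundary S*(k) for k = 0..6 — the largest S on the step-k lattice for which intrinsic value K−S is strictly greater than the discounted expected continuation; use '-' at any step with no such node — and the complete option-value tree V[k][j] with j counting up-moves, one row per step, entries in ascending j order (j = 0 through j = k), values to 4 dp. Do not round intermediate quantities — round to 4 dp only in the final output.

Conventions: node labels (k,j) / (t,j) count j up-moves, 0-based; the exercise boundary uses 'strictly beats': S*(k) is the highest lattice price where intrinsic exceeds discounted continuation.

price = 14.8356
boundary = - - 61.0498 69.5352 61.0498 69.5352 79.2000
tree:
14.8356
21.4872 8.9961
29.9102 14.1600 4.3994
37.3601 21.4248 7.7309 1.3987
43.9009 29.9102 13.1686 2.8469 0.0814
49.6436 37.3601 21.4248 5.7890 0.1709 0.0000
54.6854 43.9009 29.9102 11.7600 0.3584 0.0000 0.0000
59.1120 49.6436 37.3601 21.4248 0.7519 0.0000 0.0000 0.0000

Δt=0.13986  u=1.13899  d=0.87797  q=0.51712  discount=0.98722
step 7 (expiry): payoffs max(K−S,0) = 59.1120 49.6436 37.3601 21.4248 0.7519 0.0000 0.0000 0.0000
step 6: (k=6,j=0): S=36.2746, K−S=54.6854, hold=53.5226 ⇒ V=54.6854 exercise | (k=6,j=1): S=47.0591, K−S=43.9009, hold=42.7381 ⇒ V=43.9009 exercise | (k=6,j=2): S=61.0498, K−S=29.9102, hold=28.7473 ⇒ V=29.9102 exercise | (k=6,j=3): S=79.2000, K−S=11.7600, hold=10.5971 ⇒ V=11.7600 exercise | (k=6,j=4): S=102.7463, K−S=0.0000, hold=0.3584 ⇒ V=0.3584 continue | (k=6,j=5): S=133.2929, K−S=0.0000, hold=0.0000 ⇒ V=0.0000 continue | (k=6,j=6): S=172.9211, K−S=0.0000, hold=0.0000 ⇒ V=0.0000 continue  boundary S*=79.2000
step 5: (k=5,j=0): S=41.3164, K−S=49.6436, hold=48.4807 ⇒ V=49.6436 exercise | (k=5,j=1): S=53.5999, K−S=37.3601, hold=36.1973 ⇒ V=37.3601 exercise | (k=5,j=2): S=69.5352, K−S=21.4248, hold=20.2619 ⇒ V=21.4248 exercise | (k=5,j=3): S=90.2081, K−S=0.7519, hold=5.7890 ⇒ V=5.7890 continue | (k=5,j=4): S=117.0272, K−S=0.0000, hold=0.1709 ⇒ V=0.1709 continue | (k=5,j=5): S=151.8195, K−S=0.0000, hold=0.0000 ⇒ V=0.0000 continue  boundary S*=69.5352
step 4: (k=4,j=0): S=47.0591, K−S=43.9009, hold=42.7381 ⇒ V=43.9009 exercise | (k=4,j=1): S=61.0498, K−S=29.9102, hold=28.7473 ⇒ V=29.9102 exercise | (k=4,j=2): S=79.2000, K−S=11.7600, hold=13.1686 ⇒ V=13.1686 continue | (k=4,j=3): S=102.7463, K−S=0.0000, hold=2.8469 ⇒ V=2.8469 continue | (k=4,j=4): S=133.2929, K−S=0.0000, hold=0.0814 ⇒ V=0.0814 continue  boundary S*=61.0498
step 3: (k=3,j=0): S=53.5999, K−S=37.3601, hold=36.1973 ⇒ V=37.3601 exercise | (k=3,j=1): S=69.5352, K−S=21.4248, hold=20.9811 ⇒ V=21.4248 exercise | (k=3,j=2): S=90.2081, K−S=0.7519, hold=7.7309 ⇒ V=7.7309 continue | (k=3,j=3): S=117.0272, K−S=0.0000, hold=1.3987 ⇒ V=1.3987 continue  boundary S*=69.5352
step 2: (k=2,j=0): S=61.0498, K−S=29.9102, hold=28.7473 ⇒ V=29.9102 exercise | (k=2,j=1): S=79.2000, K−S=11.7600, hold=14.1600 ⇒ V=14.1600 continue | (k=2,j=2): S=102.7463, K−S=0.0000, hold=4.3994 ⇒ V=4.3994 continue  boundary S*=61.0498
step 1: (k=1,j=0): S=69.5352, K−S=21.4248, hold=21.4872 ⇒ V=21.4872 continue | (k=1,j=1): S=90.2081, K−S=0.7519, hold=8.9961 ⇒ V=8.9961 continue  boundary S*=-
step 0: (k=0,j=0): S=79.2000, K−S=11.7600, hold=14.8356 ⇒ V=14.8356 continue  boundary S*=-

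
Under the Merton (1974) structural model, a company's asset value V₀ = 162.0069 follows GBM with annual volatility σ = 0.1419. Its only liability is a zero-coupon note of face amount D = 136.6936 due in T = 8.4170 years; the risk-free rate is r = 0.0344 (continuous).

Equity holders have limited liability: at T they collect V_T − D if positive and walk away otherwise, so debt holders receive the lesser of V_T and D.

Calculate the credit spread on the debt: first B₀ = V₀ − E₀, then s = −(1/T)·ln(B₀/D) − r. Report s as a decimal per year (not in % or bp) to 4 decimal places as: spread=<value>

spread=0.0041

Equity is a call on the firm's assets struck at D = 136.6936:
d₁ = [ln(V₀/D) + (r + σ²/2)T] / (σ√T)
   = [ln(162.0069/136.6936) + (0.0344 + 0.5·0.1419²)·8.4170] / (0.1419·√8.4170)
   = [0.169897 + 0.374286] / 0.411681 = 1.321854
d₂ = d₁ − σ√T = 1.321854 − 0.411681 = 0.910173
N(d₁) = 0.906892,  N(d₂) = 0.818634,  e^(−rT) = 0.748604
E₀ = V₀·N(d₁) − D·e^(−rT)·N(d₂)
   = 162.0069·0.906892 − 136.6936·0.748604·0.818634 = 63.152334
B₀ = V₀ − E₀ = 162.0069 − 63.152334 = 98.854566
spread = −(1/T)·ln(B₀/D) − r = −(1/8.4170)·ln(98.854566/136.6936) − 0.0344 = 0.00410448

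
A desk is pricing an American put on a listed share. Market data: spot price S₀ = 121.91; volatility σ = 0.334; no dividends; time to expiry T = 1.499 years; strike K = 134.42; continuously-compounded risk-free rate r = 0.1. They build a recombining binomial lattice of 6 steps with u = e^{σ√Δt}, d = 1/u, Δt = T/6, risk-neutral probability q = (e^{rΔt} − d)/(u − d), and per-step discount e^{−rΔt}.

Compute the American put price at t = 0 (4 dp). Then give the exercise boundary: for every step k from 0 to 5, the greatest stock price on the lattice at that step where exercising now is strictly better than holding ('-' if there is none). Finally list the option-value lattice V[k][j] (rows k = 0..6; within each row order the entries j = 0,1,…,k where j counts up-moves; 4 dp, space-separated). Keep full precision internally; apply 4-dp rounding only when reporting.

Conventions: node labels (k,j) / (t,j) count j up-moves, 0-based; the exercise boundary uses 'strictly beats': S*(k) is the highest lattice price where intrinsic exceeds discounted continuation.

Δt=0.24983, u=1.18169, d=0.84625, q=0.53378, disc=e^(-rΔt)=0.97533
k=6 terminal: V=max(K-S,0) → 89.6465 71.8988 47.1162 12.5100 0.0000 0.0000 0.0000
k=5: j=0 S=52.9084 intr=81.5116 cont=78.1950 V=81.5116[EX]; j=1 S=73.8806 intr=60.5394 cont=57.2228 V=60.5394[EX]; j=2 S=103.1659 intr=31.2541 cont=27.9374 V=31.2541[EX]; j=3 S=144.0596 intr=0.0000 cont=5.6885 V=5.6885[hold]; j=4 S=201.1631 intr=0.0000 cont=0.0000 V=0.0000[hold]; j=5 S=280.9017 intr=0.0000 cont=0.0000 V=0.0000[hold]  S*(5)=103.1659
k=4: j=0 S=62.5212 intr=71.8988 cont=68.5821 V=71.8988[EX]; j=1 S=87.3038 intr=47.1162 cont=43.7995 V=47.1162[EX]; j=2 S=121.9100 intr=12.5100 cont=17.1733 V=17.1733[hold]; j=3 S=170.2336 intr=0.0000 cont=2.5867 V=2.5867[hold]; j=4 S=237.7121 intr=0.0000 cont=0.0000 V=0.0000[hold]  S*(4)=87.3038
k=3: j=0 S=73.8806 intr=60.5394 cont=57.2228 V=60.5394[EX]; j=1 S=103.1659 intr=31.2541 cont=30.3652 V=31.2541[EX]; j=2 S=144.0596 intr=0.0000 cont=9.1557 V=9.1557[hold]; j=3 S=201.1631 intr=0.0000 cont=1.1762 V=1.1762[hold]  S*(3)=103.1659
k=2: j=0 S=87.3038 intr=47.1162 cont=43.7995 V=47.1162[EX]; j=1 S=121.9100 intr=12.5100 cont=18.9783 V=18.9783[hold]; j=2 S=170.2336 intr=0.0000 cont=4.7756 V=4.7756[hold]  S*(2)=87.3038
k=1: j=0 S=103.1659 intr=31.2541 cont=31.3049 V=31.3049[hold]; j=1 S=144.0596 intr=0.0000 cont=11.1160 V=11.1160[hold]  S*(1)=-
k=0: j=0 S=121.9100 intr=12.5100 cont=20.0220 V=20.0220[hold]  S*(0)=-

price = 20.0220
boundary = - - 87.3038 103.1659 87.3038 103.1659
tree:
20.0220
31.3049 11.1160
47.1162 18.9783 4.7756
60.5394 31.2541 9.1557 1.1762
71.8988 47.1162 17.1733 2.5867 0.0000
81.5116 60.5394 31.2541 5.6885 0.0000 0.0000
89.6465 71.8988 47.1162 12.5100 0.0000 0.0000 0.0000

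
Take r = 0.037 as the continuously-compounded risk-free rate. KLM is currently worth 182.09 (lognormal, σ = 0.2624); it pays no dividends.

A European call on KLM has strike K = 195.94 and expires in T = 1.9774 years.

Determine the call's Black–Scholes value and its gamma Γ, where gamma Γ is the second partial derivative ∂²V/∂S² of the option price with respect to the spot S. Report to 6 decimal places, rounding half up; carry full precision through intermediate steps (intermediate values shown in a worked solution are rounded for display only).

price = 26.642023
Γ = 0.005838

σ√T = 0.2624·√1.9774 = 0.368987
d₁ = (ln(S/K) + (r+σ²/2)T) / (σ√T) = (ln(182.09/195.94) + (0.037+0.2624²/2)·1.9774) / 0.368987 = (-0.073307 + 0.141240) / 0.368987 = 0.184104
d₂ = d₁ − σ√T = 0.184104 − 0.368987 = -0.184883
e^{−rT} = 0.929449
N(d₁) = 0.573034,  N(d₂) = 0.426661
Call price V = S·N(d₁) − K·e^{−rT}·N(d₂) = 104.343793 − 77.701770 = 26.642023
φ(d₁) = (1/√(2π))·e^{−d₁²/2} = 0.392238
Γ = φ(d₁) / (S·σ·√T) = 0.005838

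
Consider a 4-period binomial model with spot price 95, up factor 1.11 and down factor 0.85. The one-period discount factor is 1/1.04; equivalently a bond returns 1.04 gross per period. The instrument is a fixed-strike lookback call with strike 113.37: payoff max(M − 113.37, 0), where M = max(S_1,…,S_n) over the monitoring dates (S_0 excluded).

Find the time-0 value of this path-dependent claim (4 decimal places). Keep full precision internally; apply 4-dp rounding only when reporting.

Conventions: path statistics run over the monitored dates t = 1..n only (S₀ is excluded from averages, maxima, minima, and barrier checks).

Risk-neutral up-probability p* = (R−d)/(u−d) = (1.04−0.85)/(1.11−0.85) = 0.7308; the claim prices as the p*-weighted sum of path payoffs discounted by R^4.
Enumerate all 2^4 = 16 price paths (U = up ×1.11, D = down ×0.85); each path with k up-moves has probability p*^k·(1−p*)^(4−k).
DDDD: M=80.7500, payoff=0.0000, prob=0.005254
UDDD: M=105.4500, payoff=0.0000, prob=0.014261
DUDD: M=89.6325, payoff=0.0000, prob=0.014261
UUDD: M=117.0495, payoff=3.6795, prob=0.038709
DDUD: M=80.7500, payoff=0.0000, prob=0.014261
UDUD: M=105.4500, payoff=0.0000, prob=0.038709
DUUD: M=99.4921, payoff=0.0000, prob=0.038709
UUUD: M=129.9249, payoff=16.5549, prob=0.105067
DDDU: M=80.7500, payoff=0.0000, prob=0.014261
UDDU: M=105.4500, payoff=0.0000, prob=0.038709
DUDU: M=89.6325, payoff=0.0000, prob=0.038709
UUDU: M=117.0495, payoff=3.6795, prob=0.105067
DDUU: M=84.5683, payoff=0.0000, prob=0.038709
UDUU: M=110.4362, payoff=0.0000, prob=0.105067
DUUU: M=110.4362, payoff=0.0000, prob=0.105067
UUUU: M=144.2167, payoff=30.8467, prob=0.285181
Price = Σ prob·payoff / R^4 = 11.065295 / 1.169859 = 9.4587

price = 9.4587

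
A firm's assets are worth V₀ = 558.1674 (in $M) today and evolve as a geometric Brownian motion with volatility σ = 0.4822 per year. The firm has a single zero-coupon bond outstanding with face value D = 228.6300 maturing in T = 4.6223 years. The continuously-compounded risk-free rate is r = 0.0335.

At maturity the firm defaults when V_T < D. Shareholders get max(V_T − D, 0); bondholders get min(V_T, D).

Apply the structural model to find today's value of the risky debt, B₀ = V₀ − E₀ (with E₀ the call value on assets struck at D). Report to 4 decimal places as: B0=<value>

Equity is a call on the firm's assets struck at D = 228.6300:
d₁ = [ln(V₀/D) + (r + σ²/2)T] / (σ√T)
   = [ln(558.1674/228.6300) + (0.0335 + 0.5·0.4822²)·4.6223] / (0.4822·√4.6223)
   = [0.892554 + 0.692228] / 1.036708 = 1.528669
d₂ = d₁ − σ√T = 1.528669 − 1.036708 = 0.491961
N(d₁) = 0.936827,  N(d₂) = 0.688627,  e^(−rT) = 0.856546
E₀ = V₀·N(d₁) − D·e^(−rT)·N(d₂)
   = 558.1674·0.936827 − 228.6300·0.856546·0.688627 = 388.050898
B₀ = V₀ − E₀ = 558.1674 − 388.050898 = 170.116502

B0=170.1165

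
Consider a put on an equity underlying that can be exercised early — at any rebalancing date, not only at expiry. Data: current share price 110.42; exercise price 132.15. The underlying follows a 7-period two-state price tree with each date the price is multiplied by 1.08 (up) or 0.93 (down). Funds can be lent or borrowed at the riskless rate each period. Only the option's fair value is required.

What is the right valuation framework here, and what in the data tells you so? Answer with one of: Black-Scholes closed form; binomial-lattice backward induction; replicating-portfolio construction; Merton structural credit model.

Key observation: the exercise right at every one of the 7 steps is what matters: each node needs max(132.15 − S, continuation), which only the stepwise tree valuation starting from spot 110.42 delivers.

framework: binomial-lattice backward induction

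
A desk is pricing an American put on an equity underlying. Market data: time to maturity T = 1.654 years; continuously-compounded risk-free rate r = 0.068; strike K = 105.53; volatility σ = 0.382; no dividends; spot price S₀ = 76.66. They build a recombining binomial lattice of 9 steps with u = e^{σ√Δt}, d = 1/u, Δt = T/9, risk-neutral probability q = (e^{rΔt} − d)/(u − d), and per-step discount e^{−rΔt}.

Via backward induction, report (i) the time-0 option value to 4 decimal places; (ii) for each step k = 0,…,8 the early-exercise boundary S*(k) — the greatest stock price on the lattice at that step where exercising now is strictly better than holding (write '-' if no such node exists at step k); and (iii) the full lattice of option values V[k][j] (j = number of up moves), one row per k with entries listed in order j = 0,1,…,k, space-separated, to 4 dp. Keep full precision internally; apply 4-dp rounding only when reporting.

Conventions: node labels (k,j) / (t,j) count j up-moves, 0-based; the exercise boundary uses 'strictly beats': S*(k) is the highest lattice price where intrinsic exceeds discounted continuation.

price = 30.9855
boundary = - 65.0801 55.2495 65.0801 55.2495 65.0801 55.2495 65.0801 76.6600
tree:
30.9855
40.4499 22.2046
50.2805 30.4298 14.4541
58.6262 40.4499 21.0734 8.1303
65.7113 50.2805 29.7410 12.8471 3.5694
71.7261 58.6262 40.4499 19.6711 6.2758 0.9246
76.8323 65.7113 50.2805 28.9417 10.7999 1.8627 0.0000
81.1673 71.7261 58.6262 40.4499 18.0439 3.7525 0.0000 0.0000
84.8474 76.8323 65.7113 50.2805 28.8700 7.5598 0.0000 0.0000 0.0000
87.9716 81.1673 71.7261 58.6262 40.4499 15.2297 0.0000 0.0000 0.0000 0.0000

params: Δt=0.18378 u=1.17793 d=0.84895 q=0.49738 e^(-rΔt)=0.98758
t_9 payoffs: 87.9716 81.1673 71.7261 58.6262 40.4499 15.2297 0.0000 0.0000 0.0000 0.0000
t_8: node(8,0) S=20.6826 payoff=84.8474 vs cont=83.5368 → 84.8474 [stop]  node(8,1) S=28.6977 payoff=76.8323 vs cont=75.5218 → 76.8323 [stop]  node(8,2) S=39.8187 payoff=65.7113 vs cont=64.4007 → 65.7113 [stop]  node(8,3) S=55.2495 payoff=50.2805 vs cont=48.9700 → 50.2805 [stop]  node(8,4) S=76.6600 payoff=28.8700 vs cont=27.5594 → 28.8700 [stop]  node(8,5) S=106.3677 payoff=0.0000 vs cont=7.5598 → 7.5598 [wait]  node(8,6) S=147.5878 payoff=0.0000 vs cont=0.0000 → 0.0000 [wait]  node(8,7) S=204.7817 payoff=0.0000 vs cont=0.0000 → 0.0000 [wait]  node(8,8) S=284.1397 payoff=0.0000 vs cont=0.0000 → 0.0000 [wait]  ⇒ S*(8)=76.6600
t_7: node(7,0) S=24.3627 payoff=81.1673 vs cont=79.8567 → 81.1673 [stop]  node(7,1) S=33.8039 payoff=71.7261 vs cont=70.4155 → 71.7261 [stop]  node(7,2) S=46.9038 payoff=58.6262 vs cont=57.3157 → 58.6262 [stop]  node(7,3) S=65.0801 payoff=40.4499 vs cont=39.1393 → 40.4499 [stop]  node(7,4) S=90.3003 payoff=15.2297 vs cont=18.0439 → 18.0439 [wait]  node(7,5) S=125.2939 payoff=0.0000 vs cont=3.7525 → 3.7525 [wait]  node(7,6) S=173.8484 payoff=0.0000 vs cont=0.0000 → 0.0000 [wait]  node(7,7) S=241.2190 payoff=0.0000 vs cont=0.0000 → 0.0000 [wait]  ⇒ S*(7)=65.0801
t_6: node(6,0) S=28.6977 payoff=76.8323 vs cont=75.5218 → 76.8323 [stop]  node(6,1) S=39.8187 payoff=65.7113 vs cont=64.4007 → 65.7113 [stop]  node(6,2) S=55.2495 payoff=50.2805 vs cont=48.9700 → 50.2805 [stop]  node(6,3) S=76.6600 payoff=28.8700 vs cont=28.9417 → 28.9417 [wait]  node(6,4) S=106.3677 payoff=0.0000 vs cont=10.7999 → 10.7999 [wait]  node(6,5) S=147.5878 payoff=0.0000 vs cont=1.8627 → 1.8627 [wait]  node(6,6) S=204.7817 payoff=0.0000 vs cont=0.0000 → 0.0000 [wait]  ⇒ S*(6)=55.2495
t_5: node(5,0) S=33.8039 payoff=71.7261 vs cont=70.4155 → 71.7261 [stop]  node(5,1) S=46.9038 payoff=58.6262 vs cont=57.3157 → 58.6262 [stop]  node(5,2) S=65.0801 payoff=40.4499 vs cont=39.1745 → 40.4499 [stop]  node(5,3) S=90.3003 payoff=15.2297 vs cont=19.6711 → 19.6711 [wait]  node(5,4) S=125.2939 payoff=0.0000 vs cont=6.2758 → 6.2758 [wait]  node(5,5) S=173.8484 payoff=0.0000 vs cont=0.9246 → 0.9246 [wait]  ⇒ S*(5)=65.0801
t_4: node(4,0) S=39.8187 payoff=65.7113 vs cont=64.4007 → 65.7113 [stop]  node(4,1) S=55.2495 payoff=50.2805 vs cont=48.9700 → 50.2805 [stop]  node(4,2) S=76.6600 payoff=28.8700 vs cont=29.7410 → 29.7410 [wait]  node(4,3) S=106.3677 payoff=0.0000 vs cont=12.8471 → 12.8471 [wait]  node(4,4) S=147.5878 payoff=0.0000 vs cont=3.5694 → 3.5694 [wait]  ⇒ S*(4)=55.2495
t_3: node(3,0) S=46.9038 payoff=58.6262 vs cont=57.3157 → 58.6262 [stop]  node(3,1) S=65.0801 payoff=40.4499 vs cont=39.5671 → 40.4499 [stop]  node(3,2) S=90.3003 payoff=15.2297 vs cont=21.0734 → 21.0734 [wait]  node(3,3) S=125.2939 payoff=0.0000 vs cont=8.1303 → 8.1303 [wait]  ⇒ S*(3)=65.0801
t_2: node(2,0) S=55.2495 payoff=50.2805 vs cont=48.9700 → 50.2805 [stop]  node(2,1) S=76.6600 payoff=28.8700 vs cont=30.4298 → 30.4298 [wait]  node(2,2) S=106.3677 payoff=0.0000 vs cont=14.4541 → 14.4541 [wait]  ⇒ S*(2)=55.2495
t_1: node(1,0) S=65.0801 payoff=40.4499 vs cont=39.9055 → 40.4499 [stop]  node(1,1) S=90.3003 payoff=15.2297 vs cont=22.2046 → 22.2046 [wait]  ⇒ S*(1)=65.0801
t_0: node(0,0) S=76.6600 payoff=28.8700 vs cont=30.9855 → 30.9855 [wait]  ⇒ S*(0)=-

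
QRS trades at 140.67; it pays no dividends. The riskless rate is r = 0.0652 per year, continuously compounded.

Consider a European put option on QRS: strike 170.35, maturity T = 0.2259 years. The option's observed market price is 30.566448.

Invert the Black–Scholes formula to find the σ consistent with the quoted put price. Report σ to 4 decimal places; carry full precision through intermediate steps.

At σ = 0.4312 the Black–Scholes value reproduces the quote:
σ√T = 0.4312·√0.2259 = 0.204945
d₁ = (ln(S/K) + (r+σ²/2)T) / (σ√T) = (ln(140.67/170.35) + (0.0652+0.4312²/2)·0.2259) / 0.204945 = (-0.191438 + 0.035730) / 0.204945 = -0.759759
d₂ = d₁ − σ√T = -0.759759 − 0.204945 = -0.964703
e^{−rT} = 0.985379
N(−d₁) = 0.776301,  N(−d₂) = 0.832653
V = K·e^{−rT}·N(−d₂) − S·N(−d₁) = 139.768647 − 109.202199 = 30.566448 (matching the quote); vega is positive throughout, so no other σ reproduces this price

sigma = 0.4312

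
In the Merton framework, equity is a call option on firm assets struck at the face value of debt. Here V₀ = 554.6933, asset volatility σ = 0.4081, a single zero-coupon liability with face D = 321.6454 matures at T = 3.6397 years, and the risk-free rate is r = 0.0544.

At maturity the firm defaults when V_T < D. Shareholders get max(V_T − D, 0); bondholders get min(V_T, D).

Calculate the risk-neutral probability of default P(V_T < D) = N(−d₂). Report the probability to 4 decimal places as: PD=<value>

With assets at 554.6933 and a single debt payment of 321.6454 at 3.6397 years:
d₁ = [ln(V₀/D) + (r + σ²/2)T] / (σ√T)
   = [ln(554.6933/321.6454) + (0.0544 + 0.5·0.4081²)·3.6397] / (0.4081·√3.6397)
   = [0.544966 + 0.501088] / 0.778573 = 1.343552
d₂ = d₁ − σ√T = 1.343552 − 0.778573 = 0.564979
risk-neutral PD = N(−d₂) = N(-0.564979) = 0.286044

PD=0.2860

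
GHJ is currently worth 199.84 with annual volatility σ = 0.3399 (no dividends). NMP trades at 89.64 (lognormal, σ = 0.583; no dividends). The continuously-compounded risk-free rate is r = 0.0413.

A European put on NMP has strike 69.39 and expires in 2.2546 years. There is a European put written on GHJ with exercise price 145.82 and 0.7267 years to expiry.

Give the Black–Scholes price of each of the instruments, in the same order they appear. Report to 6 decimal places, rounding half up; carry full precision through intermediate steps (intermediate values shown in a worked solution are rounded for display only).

[NMP put K=69.39]
σ√T = 0.583·√2.2546 = 0.875393
d₁ = (ln(S/K) + (r+σ²/2)T) / (σ√T) = (ln(89.64/69.39) + (0.0413+0.583²/2)·2.2546) / 0.875393 = (0.256059 + 0.476272) / 0.875393 = 0.836573
d₂ = d₁ − σ√T = 0.836573 − 0.875393 = -0.038820
e^{−rT} = 0.911089
N(−d₁) = 0.201416,  N(−d₂) = 0.515483
price = K·e^{−rT}·N(−d₂) − S·N(−d₁) = 32.589076 − 18.054953 = 14.534123
[GHJ put K=145.82]
σ√T = 0.3399·√0.7267 = 0.289754
d₁ = (ln(S/K) + (r+σ²/2)T) / (σ√T) = (ln(199.84/145.82) + (0.0413+0.3399²/2)·0.7267) / 0.289754 = (0.315144 + 0.071991) / 0.289754 = 1.336085
d₂ = d₁ − σ√T = 1.336085 − 0.289754 = 1.046331
e^{−rT} = 0.970433
N(−d₁) = 0.090761,  N(−d₂) = 0.147704
price = K·e^{−rT}·N(−d₂) − S·N(−d₁) = 20.901386 − 18.137630 = 2.763756

price(NMP put K=69.39) = 14.534123
price(GHJ put K=145.82) = 2.763756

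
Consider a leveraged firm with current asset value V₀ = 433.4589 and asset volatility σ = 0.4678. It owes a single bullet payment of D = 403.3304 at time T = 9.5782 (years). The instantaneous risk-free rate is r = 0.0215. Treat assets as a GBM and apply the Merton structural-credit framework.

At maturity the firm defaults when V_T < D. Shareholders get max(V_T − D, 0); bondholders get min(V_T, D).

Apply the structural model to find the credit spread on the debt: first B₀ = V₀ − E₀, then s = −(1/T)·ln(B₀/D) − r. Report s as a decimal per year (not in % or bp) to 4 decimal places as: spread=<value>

spread=0.0653

With assets at 433.4589 and a single debt payment of 403.3304 at 9.5782 years:
d₁ = [ln(V₀/D) + (r + σ²/2)T] / (σ√T)
   = [ln(433.4589/403.3304) + (0.0215 + 0.5·0.4678²)·9.5782] / (0.4678·√9.5782)
   = [0.072041 + 1.253963] / 1.447779 = 0.915888
d₂ = d₁ − σ√T = 0.915888 − 1.447779 = -0.531890
N(d₁) = 0.820137,  N(d₂) = 0.297401,  e^(−rT) = 0.813889
E₀ = V₀·N(d₁) − D·e^(−rT)·N(d₂)
   = 433.4589·0.820137 − 403.3304·0.813889·0.297401 = 257.869116
B₀ = V₀ − E₀ = 433.4589 − 257.869116 = 175.589784
spread = −(1/T)·ln(B₀/D) − r = −(1/9.5782)·ln(175.589784/403.3304) − 0.0215 = 0.06532274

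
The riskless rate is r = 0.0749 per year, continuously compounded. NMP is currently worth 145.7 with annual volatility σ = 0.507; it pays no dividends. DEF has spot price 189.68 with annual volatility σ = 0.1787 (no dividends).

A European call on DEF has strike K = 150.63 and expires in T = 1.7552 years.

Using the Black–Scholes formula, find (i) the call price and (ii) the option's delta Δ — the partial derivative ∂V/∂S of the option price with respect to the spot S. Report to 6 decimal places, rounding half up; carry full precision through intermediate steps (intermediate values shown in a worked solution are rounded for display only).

σ√T = 0.1787·√1.7552 = 0.236749
d₁ = (ln(S/K) + (r+σ²/2)T) / (σ√T) = (ln(189.68/150.63) + (0.0749+0.1787²/2)·1.7552) / 0.236749 = (0.230512 + 0.159489) / 0.236749 = 1.647321
d₂ = d₁ − σ√T = 1.647321 − 0.236749 = 1.410573
e^{−rT} = 0.876810
N(d₁) = 0.950254,  N(d₂) = 0.920815
Call price V = S·N(d₁) − K·e^{−rT}·N(d₂) = 180.244179 − 121.615632 = 58.628547
Δ = N(d₁) = 0.950254

price = 58.628547
Δ = 0.950254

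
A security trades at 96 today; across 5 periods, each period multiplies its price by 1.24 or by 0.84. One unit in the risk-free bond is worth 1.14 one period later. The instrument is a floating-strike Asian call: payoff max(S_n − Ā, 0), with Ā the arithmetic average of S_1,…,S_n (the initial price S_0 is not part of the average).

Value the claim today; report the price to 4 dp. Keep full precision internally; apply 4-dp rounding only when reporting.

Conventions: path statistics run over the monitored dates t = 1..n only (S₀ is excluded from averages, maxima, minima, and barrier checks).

Under the martingale measure an up-move has probability p* = 0.7500; value the claim as the probability-weighted average of per-path payoffs, discounted 5 periods at R = 1.14.
Enumerate all 2^5 = 32 price paths (U = up ×1.24, D = down ×0.84); each path with k up-moves has probability p*^k·(1−p*)^(5−k).
DDDDD: Ā=58.6442, payoff=0.0000, prob=0.000977
UDDDD: Ā=86.5701, payoff=0.0000, prob=0.002930
DUDDD: Ā=78.8901, payoff=0.0000, prob=0.002930
UUDDD: Ā=116.4568, payoff=0.0000, prob=0.008789
DDUDD: Ā=72.4389, payoff=0.0000, prob=0.002930
UDUDD: Ā=106.9336, payoff=0.0000, prob=0.008789
DUUDD: Ā=99.2536, payoff=0.0000, prob=0.008789
UUUDD: Ā=146.5172, payoff=0.0000, prob=0.026367
DDDUD: Ā=67.0199, payoff=0.0000, prob=0.002930
UDDUD: Ā=98.9341, payoff=0.0000, prob=0.008789
DUDUD: Ā=91.2541, payoff=0.0000, prob=0.008789
UUDUD: Ā=134.7084, payoff=0.0000, prob=0.026367
DDUUD: Ā=84.8029, payoff=2.6859, prob=0.008789
UDUUD: Ā=125.1852, payoff=3.9649, prob=0.026367
DUUUD: Ā=117.5052, payoff=11.6449, prob=0.026367
UUUUD: Ā=173.4600, payoff=17.1902, prob=0.079102
DDDDU: Ā=62.4679, payoff=0.0000, prob=0.002930
UDDDU: Ā=92.2145, payoff=0.0000, prob=0.008789
DUDDU: Ā=84.5345, payoff=2.9543, prob=0.008789
UUDDU: Ā=124.7890, payoff=4.3611, prob=0.026367
DDUDU: Ā=78.0833, payoff=9.4055, prob=0.008789
UDUDU: Ā=115.2658, payoff=13.8843, prob=0.026367
DUUDU: Ā=107.5858, payoff=21.5643, prob=0.026367
UUUDU: Ā=158.8172, payoff=31.8330, prob=0.079102
DDDUU: Ā=72.6643, payoff=14.8245, prob=0.008789
UDDUU: Ā=107.2663, payoff=21.8838, prob=0.026367
DUDUU: Ā=99.5863, payoff=29.5638, prob=0.026367
UUDUU: Ā=147.0084, payoff=43.6418, prob=0.079102
DDUUU: Ā=93.1351, payoff=36.0150, prob=0.026367
UDUUU: Ā=137.4852, payoff=53.1650, prob=0.079102
DUUUU: Ā=129.8052, payoff=60.8450, prob=0.079102
UUUUU: Ā=191.6172, payoff=89.8188, prob=0.237305
Price = Σ prob·payoff / R^5 = 41.692667 / 1.925415 = 21.6539

price = 21.6539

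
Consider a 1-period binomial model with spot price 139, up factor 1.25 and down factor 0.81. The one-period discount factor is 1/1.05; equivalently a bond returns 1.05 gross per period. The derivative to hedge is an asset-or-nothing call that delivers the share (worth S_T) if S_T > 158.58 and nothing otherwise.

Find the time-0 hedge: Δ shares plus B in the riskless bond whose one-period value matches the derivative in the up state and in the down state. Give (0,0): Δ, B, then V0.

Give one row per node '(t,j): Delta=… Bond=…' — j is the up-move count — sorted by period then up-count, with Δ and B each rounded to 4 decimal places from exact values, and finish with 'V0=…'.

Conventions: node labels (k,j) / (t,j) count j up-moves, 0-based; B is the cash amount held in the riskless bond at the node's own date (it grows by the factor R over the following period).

No-arbitrage ⇒ martingale measure with p* = (R−d)/(u−d) = 0.5455.
Expiry values: V(1,0)=0.0000, V(1,1)=173.7500
Node (0,0) S=139.0000: V=(p*·173.7500+(1−p*)·0.0000)/1.05=90.2597; Δ=(173.7500−0.0000)/(173.7500−112.5900)=2.8409; B=V−Δ·S=-304.6266
Check: Δ(0,0)·S0 + B(0,0) = 90.2597 = V0.

(0,0): Delta=2.8409 Bond=-304.6266
V0=90.2597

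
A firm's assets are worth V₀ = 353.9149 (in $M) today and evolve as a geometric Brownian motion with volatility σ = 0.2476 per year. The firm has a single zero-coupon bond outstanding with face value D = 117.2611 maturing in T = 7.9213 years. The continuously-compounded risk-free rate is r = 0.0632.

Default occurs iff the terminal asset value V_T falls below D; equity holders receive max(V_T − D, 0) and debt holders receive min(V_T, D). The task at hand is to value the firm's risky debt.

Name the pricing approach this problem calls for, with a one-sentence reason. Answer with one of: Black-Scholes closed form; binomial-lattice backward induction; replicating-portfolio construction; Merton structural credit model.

Key observation: assets follow a GBM and default happens iff V_T < 117.2611; valuing claims on that split (equity as a call, risky debt as the residual) is the structural model's definition.

framework: Merton structural credit model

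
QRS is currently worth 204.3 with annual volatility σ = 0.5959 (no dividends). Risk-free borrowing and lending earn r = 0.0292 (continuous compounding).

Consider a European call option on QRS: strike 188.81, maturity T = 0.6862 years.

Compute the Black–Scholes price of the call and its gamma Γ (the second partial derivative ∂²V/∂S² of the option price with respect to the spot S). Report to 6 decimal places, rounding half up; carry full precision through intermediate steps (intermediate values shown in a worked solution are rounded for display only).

σ√T = 0.5959·√0.6862 = 0.493627
d₁ = (ln(S/K) + (r+σ²/2)T) / (σ√T) = (ln(204.3/188.81) + (0.0292+0.5959²/2)·0.6862) / 0.493627 = (0.078848 + 0.141871) / 0.493627 = 0.447137
d₂ = d₁ − σ√T = 0.447137 − 0.493627 = -0.046489
e^{−rT} = 0.980162
N(d₁) = 0.672612,  N(d₂) = 0.481460
Call price V = S·N(d₁) − K·e^{−rT}·N(d₂) = 137.414651 − 89.101153 = 48.313497
φ(d₁) = (1/√(2π))·e^{−d₁²/2} = 0.360990
Γ = φ(d₁) / (S·σ·√T) = 0.003580

price = 48.313497
Γ = 0.003580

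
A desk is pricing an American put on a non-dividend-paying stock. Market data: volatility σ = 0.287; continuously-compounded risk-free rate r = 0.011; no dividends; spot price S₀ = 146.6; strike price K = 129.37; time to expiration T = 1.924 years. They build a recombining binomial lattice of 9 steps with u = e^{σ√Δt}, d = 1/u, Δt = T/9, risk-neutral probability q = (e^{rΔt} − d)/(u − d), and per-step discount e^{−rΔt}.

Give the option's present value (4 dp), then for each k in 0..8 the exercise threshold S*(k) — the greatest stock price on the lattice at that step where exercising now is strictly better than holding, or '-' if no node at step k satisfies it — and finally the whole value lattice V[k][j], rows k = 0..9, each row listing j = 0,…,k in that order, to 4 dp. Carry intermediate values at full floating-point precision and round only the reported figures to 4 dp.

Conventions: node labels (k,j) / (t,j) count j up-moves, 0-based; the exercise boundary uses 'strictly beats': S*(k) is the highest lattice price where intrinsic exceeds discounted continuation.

Δt=0.21378  u=1.14190  d=0.87573  q=0.47572  discount=0.99765
step 9 (expiry): payoffs max(K−S,0) = 84.9616 71.4638 53.8634 30.9135 0.9880 0.0000 0.0000 0.0000 0.0000 0.0000
step 8: (k=8,j=0): S=50.7102, K−S=78.6598, hold=78.3560 ⇒ V=78.6598 exercise | (k=8,j=1): S=66.1234, K−S=63.2466, hold=62.9428 ⇒ V=63.2466 exercise | (k=8,j=2): S=86.2213, K−S=43.1487, hold=42.8448 ⇒ V=43.1487 exercise | (k=8,j=3): S=112.4279, K−S=16.9421, hold=16.6382 ⇒ V=16.9421 exercise | (k=8,j=4): S=146.6000, K−S=0.0000, hold=0.5168 ⇒ V=0.5168 continue | (k=8,j=5): S=191.1585, K−S=0.0000, hold=0.0000 ⇒ V=0.0000 continue | (k=8,j=6): S=249.2604, K−S=0.0000, hold=0.0000 ⇒ V=0.0000 continue | (k=8,j=7): S=325.0222, K−S=0.0000, hold=0.0000 ⇒ V=0.0000 continue | (k=8,j=8): S=423.8115, K−S=0.0000, hold=0.0000 ⇒ V=0.0000 continue  boundary S*=112.4279
step 7: (k=7,j=0): S=57.9062, K−S=71.4638, hold=71.1599 ⇒ V=71.4638 exercise | (k=7,j=1): S=75.5066, K−S=53.8634, hold=53.5596 ⇒ V=53.8634 exercise | (k=7,j=2): S=98.4565, K−S=30.9135, hold=30.6096 ⇒ V=30.9135 exercise | (k=7,j=3): S=128.3820, K−S=0.9880, hold=9.1068 ⇒ V=9.1068 continue | (k=7,j=4): S=167.4032, K−S=0.0000, hold=0.2703 ⇒ V=0.2703 continue | (k=7,j=5): S=218.2848, K−S=0.0000, hold=0.0000 ⇒ V=0.0000 continue | (k=7,j=6): S=284.6317, K−S=0.0000, hold=0.0000 ⇒ V=0.0000 continue | (k=7,j=7): S=371.1444, K−S=0.0000, hold=0.0000 ⇒ V=0.0000 continue  boundary S*=98.4565
step 6: (k=6,j=0): S=66.1234, K−S=63.2466, hold=62.9428 ⇒ V=63.2466 exercise | (k=6,j=1): S=86.2213, K−S=43.1487, hold=42.8448 ⇒ V=43.1487 exercise | (k=6,j=2): S=112.4279, K−S=16.9421, hold=20.4914 ⇒ V=20.4914 continue | (k=6,j=3): S=146.6000, K−S=0.0000, hold=4.8916 ⇒ V=4.8916 continue | (k=6,j=4): S=191.1585, K−S=0.0000, hold=0.1414 ⇒ V=0.1414 continue | (k=6,j=5): S=249.2604, K−S=0.0000, hold=0.0000 ⇒ V=0.0000 continue | (k=6,j=6): S=325.0222, K−S=0.0000, hold=0.0000 ⇒ V=0.0000 continue  boundary S*=86.2213
step 5: (k=5,j=0): S=75.5066, K−S=53.8634, hold=53.5596 ⇒ V=53.8634 exercise | (k=5,j=1): S=98.4565, K−S=30.9135, hold=32.2941 ⇒ V=32.2941 continue | (k=5,j=2): S=128.3820, K−S=0.9880, hold=13.0396 ⇒ V=13.0396 continue | (k=5,j=3): S=167.4032, K−S=0.0000, hold=2.6256 ⇒ V=2.6256 continue | (k=5,j=4): S=218.2848, K−S=0.0000, hold=0.0739 ⇒ V=0.0739 continue | (k=5,j=5): S=284.6317, K−S=0.0000, hold=0.0000 ⇒ V=0.0000 continue  boundary S*=75.5066
step 4: (k=4,j=0): S=86.2213, K−S=43.1487, hold=43.5001 ⇒ V=43.5001 continue | (k=4,j=1): S=112.4279, K−S=16.9421, hold=23.0800 ⇒ V=23.0800 continue | (k=4,j=2): S=146.6000, K−S=0.0000, hold=8.0665 ⇒ V=8.0665 continue | (k=4,j=3): S=191.1585, K−S=0.0000, hold=1.4084 ⇒ V=1.4084 continue | (k=4,j=4): S=249.2604, K−S=0.0000, hold=0.0387 ⇒ V=0.0387 continue  boundary S*=-
step 3: (k=3,j=0): S=98.4565, K−S=30.9135, hold=33.7065 ⇒ V=33.7065 continue | (k=3,j=1): S=128.3820, K−S=0.9880, hold=15.9004 ⇒ V=15.9004 continue | (k=3,j=2): S=167.4032, K−S=0.0000, hold=4.8876 ⇒ V=4.8876 continue | (k=3,j=3): S=218.2848, K−S=0.0000, hold=0.7550 ⇒ V=0.7550 continue  boundary S*=-
step 2: (k=2,j=0): S=112.4279, K−S=16.9421, hold=25.1765 ⇒ V=25.1765 continue | (k=2,j=1): S=146.6000, K−S=0.0000, hold=10.6363 ⇒ V=10.6363 continue | (k=2,j=2): S=191.1585, K−S=0.0000, hold=2.9148 ⇒ V=2.9148 continue  boundary S*=-
step 1: (k=1,j=0): S=128.3820, K−S=0.9880, hold=18.2166 ⇒ V=18.2166 continue | (k=1,j=1): S=167.4032, K−S=0.0000, hold=6.9467 ⇒ V=6.9467 continue  boundary S*=-
step 0: (k=0,j=0): S=146.6000, K−S=0.0000, hold=12.8251 ⇒ V=12.8251 continue  boundary S*=-

price = 12.8251
boundary = - - - - - 75.5066 86.2213 98.4565 112.4279
tree:
12.8251
18.2166 6.9467
25.1765 10.6363 2.9148
33.7065 15.9004 4.8876 0.7550
43.5001 23.0800 8.0665 1.4084 0.0387
53.8634 32.2941 13.0396 2.6256 0.0739 0.0000
63.2466 43.1487 20.4914 4.8916 0.1414 0.0000 0.0000
71.4638 53.8634 30.9135 9.1068 0.2703 0.0000 0.0000 0.0000
78.6598 63.2466 43.1487 16.9421 0.5168 0.0000 0.0000 0.0000 0.0000
84.9616 71.4638 53.8634 30.9135 0.9880 0.0000 0.0000 0.0000 0.0000 0.0000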